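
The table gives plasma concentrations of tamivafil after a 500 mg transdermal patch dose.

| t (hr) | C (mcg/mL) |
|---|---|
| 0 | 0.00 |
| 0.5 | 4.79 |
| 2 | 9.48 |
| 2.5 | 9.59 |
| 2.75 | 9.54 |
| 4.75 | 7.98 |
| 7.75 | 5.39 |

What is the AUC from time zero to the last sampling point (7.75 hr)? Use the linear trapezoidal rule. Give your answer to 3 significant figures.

AUC = 56.6 mcg/mL·hr

Trapezoidal AUC_0→7.75:
  [0→0.5]: (0.00+4.79)/2 × 0.5 = 1.1975
  [0.5→2]: (4.79+9.48)/2 × 1.5 = 10.7025
  [2→2.5]: (9.48+9.59)/2 × 0.5 = 4.7675
  [2.5→2.75]: (9.59+9.54)/2 × 0.25 = 2.39125
  [2.75→4.75]: (9.54+7.98)/2 × 2 = 17.52
  [4.75→7.75]: (7.98+5.39)/2 × 3 = 20.055
  Sum = 56.63375 mcg/mL·hr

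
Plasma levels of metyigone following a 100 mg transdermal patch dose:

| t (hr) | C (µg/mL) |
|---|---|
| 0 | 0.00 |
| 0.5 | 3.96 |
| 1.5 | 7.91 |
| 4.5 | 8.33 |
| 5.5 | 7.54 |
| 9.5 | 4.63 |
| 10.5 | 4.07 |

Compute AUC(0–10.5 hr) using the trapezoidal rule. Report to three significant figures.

AUC = 67.9 µg/mL·hr

Trapezoidal AUC_0→10.5:
  [0→0.5]: (0.00+3.96)/2 × 0.5 = 0.99
  [0.5→1.5]: (3.96+7.91)/2 × 1 = 5.935
  [1.5→4.5]: (7.91+8.33)/2 × 3 = 24.36
  [4.5→5.5]: (8.33+7.54)/2 × 1 = 7.935
  [5.5→9.5]: (7.54+4.63)/2 × 4 = 24.34
  [9.5→10.5]: (4.63+4.07)/2 × 1 = 4.35
  Sum = 67.91 µg/mL·hr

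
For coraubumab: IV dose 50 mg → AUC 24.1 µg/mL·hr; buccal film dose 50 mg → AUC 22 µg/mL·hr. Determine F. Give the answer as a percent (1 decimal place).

F = (AUC_ev / D_ev) / (AUC_iv / D_iv)
  = (22/50) / (24.1/50)
  = 0.44 / 0.482 = 0.9129
  = 91.29%

F = 91.3%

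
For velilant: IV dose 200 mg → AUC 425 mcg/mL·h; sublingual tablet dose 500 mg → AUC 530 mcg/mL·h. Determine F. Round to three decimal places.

F = 0.499

F = (AUC_ev / D_ev) / (AUC_iv / D_iv)
  = (530/500) / (425/200)
  = 1.06 / 2.125 = 0.4988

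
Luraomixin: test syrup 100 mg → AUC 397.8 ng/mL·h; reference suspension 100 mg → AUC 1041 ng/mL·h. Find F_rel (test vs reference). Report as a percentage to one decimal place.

F_rel = 38.2%

F_rel = (AUC_test/D_test) / (AUC_ref/D_ref)
      = (397.8/100) / (1041/100)
      = 3.978 / 10.41 = 0.3821 = 38.21%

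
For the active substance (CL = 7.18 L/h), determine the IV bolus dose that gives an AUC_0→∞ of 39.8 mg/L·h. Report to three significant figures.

Dose_iv = CL × AUC_0→∞
     = 7.18 × 39.8 = 285.764 mg

Dose = 286 mg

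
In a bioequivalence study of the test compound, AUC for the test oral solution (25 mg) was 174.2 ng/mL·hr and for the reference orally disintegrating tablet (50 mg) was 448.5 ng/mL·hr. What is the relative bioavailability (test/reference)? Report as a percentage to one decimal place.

F_rel = 77.7%

F_rel = (AUC_test/D_test) / (AUC_ref/D_ref)
      = (174.2/25) / (448.5/50)
      = 6.968 / 8.97 = 0.7768 = 77.68%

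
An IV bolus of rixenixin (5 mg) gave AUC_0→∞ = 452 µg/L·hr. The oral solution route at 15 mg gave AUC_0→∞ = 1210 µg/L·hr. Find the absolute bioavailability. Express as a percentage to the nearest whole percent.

F = 89%

F = (AUC_ev / D_ev) / (AUC_iv / D_iv)
  = (1210/15) / (452/5)
  = 80.6667 / 90.4 = 0.8923
  = 89.23%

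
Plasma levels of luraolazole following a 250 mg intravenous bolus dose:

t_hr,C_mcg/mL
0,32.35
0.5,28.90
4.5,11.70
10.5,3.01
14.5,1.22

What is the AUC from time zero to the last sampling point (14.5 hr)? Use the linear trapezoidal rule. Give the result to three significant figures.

AUC = 149 mcg/mL·hr

Trapezoidal AUC_0→14.5:
  [0→0.5]: (32.35+28.90)/2 × 0.5 = 15.3125
  [0.5→4.5]: (28.90+11.70)/2 × 4 = 81.2
  [4.5→10.5]: (11.70+3.01)/2 × 6 = 44.13
  [10.5→14.5]: (3.01+1.22)/2 × 4 = 8.46
  Sum = 149.1025 mcg/mL·hr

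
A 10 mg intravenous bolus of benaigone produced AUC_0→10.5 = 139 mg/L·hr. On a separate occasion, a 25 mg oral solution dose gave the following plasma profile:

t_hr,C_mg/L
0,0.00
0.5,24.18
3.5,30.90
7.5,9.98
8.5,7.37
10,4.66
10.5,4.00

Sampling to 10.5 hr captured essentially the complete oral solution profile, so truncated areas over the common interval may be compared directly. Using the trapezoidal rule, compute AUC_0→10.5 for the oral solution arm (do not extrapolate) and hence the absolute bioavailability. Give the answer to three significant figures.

Trapezoidal AUC_0→10.5 (oral solution):
  [0→0.5]: (0.00+24.18)/2 × 0.5 = 6.045
  [0.5→3.5]: (24.18+30.90)/2 × 3 = 82.62
  [3.5→7.5]: (30.90+9.98)/2 × 4 = 81.76
  [7.5→8.5]: (9.98+7.37)/2 × 1 = 8.675
  [8.5→10]: (7.37+4.66)/2 × 1.5 = 9.0225
  [10→10.5]: (4.66+4.00)/2 × 0.5 = 2.165
  Sum = 190.2875 mg/L·hr
F = (AUC_ev/D_ev)/(AUC_iv/D_iv) = (190.2875/25)/(139/10) = 7.6115/13.9 = 0.5476

F = 0.548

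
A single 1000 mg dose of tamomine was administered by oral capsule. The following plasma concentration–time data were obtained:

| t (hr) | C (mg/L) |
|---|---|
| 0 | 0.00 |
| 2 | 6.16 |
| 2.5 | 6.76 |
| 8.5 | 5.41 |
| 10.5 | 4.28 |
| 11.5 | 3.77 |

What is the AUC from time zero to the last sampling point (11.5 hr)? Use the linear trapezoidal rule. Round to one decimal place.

Trapezoidal AUC_0→11.5:
  [0→2]: (0.00+6.16)/2 × 2 = 6.16
  [2→2.5]: (6.16+6.76)/2 × 0.5 = 3.23
  [2.5→8.5]: (6.76+5.41)/2 × 6 = 36.51
  [8.5→10.5]: (5.41+4.28)/2 × 2 = 9.69
  [10.5→11.5]: (4.28+3.77)/2 × 1 = 4.025
  Sum = 59.615 mg/L·hr

AUC = 59.6 mg/L·hr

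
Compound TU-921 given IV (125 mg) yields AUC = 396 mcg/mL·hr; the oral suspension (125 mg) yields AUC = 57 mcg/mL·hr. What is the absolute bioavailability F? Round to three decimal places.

F = 0.144

F = (AUC_ev / D_ev) / (AUC_iv / D_iv)
  = (57/125) / (396/125)
  = 0.456 / 3.168 = 0.1439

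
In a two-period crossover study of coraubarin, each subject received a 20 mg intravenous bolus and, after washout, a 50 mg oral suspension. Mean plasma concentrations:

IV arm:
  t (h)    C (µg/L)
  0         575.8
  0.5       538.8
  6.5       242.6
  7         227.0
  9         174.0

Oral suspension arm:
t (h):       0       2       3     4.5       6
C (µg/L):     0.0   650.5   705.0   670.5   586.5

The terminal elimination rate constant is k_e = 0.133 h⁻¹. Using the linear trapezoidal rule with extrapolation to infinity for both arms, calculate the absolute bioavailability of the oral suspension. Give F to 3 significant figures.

Trapezoidal AUC_0→9 (IV):
  [0→0.5]: (575.8+538.8)/2 × 0.5 = 278.65
  [0.5→6.5]: (538.8+242.6)/2 × 6 = 2344.2
  [6.5→7]: (242.6+227.0)/2 × 0.5 = 117.4
  [7→9]: (227.0+174.0)/2 × 2 = 401.0
  Sum = 3141.25 µg/L·h
IV tail: 174.0/0.133 = 1308.271; AUC_iv,0→∞ = 3141.25 + 1308.271 = 4449.521 µg/L·h
Trapezoidal AUC_0→6 (oral suspension):
  [0→2]: (0.0+650.5)/2 × 2 = 650.5
  [2→3]: (650.5+705.0)/2 × 1 = 677.75
  [3→4.5]: (705.0+670.5)/2 × 1.5 = 1031.625
  [4.5→6]: (670.5+586.5)/2 × 1.5 = 942.75
  Sum = 3302.625 µg/L·h
oral suspension tail: 586.5/0.133 = 4409.774; AUC_ev,0→∞ = 3302.625 + 4409.774 = 7712.399 µg/L·h
F = (AUC_ev/D_ev)/(AUC_iv/D_iv) = (7712.399/50)/(4449.521/20) = 154.24798/222.47605 = 0.6933

F = 0.693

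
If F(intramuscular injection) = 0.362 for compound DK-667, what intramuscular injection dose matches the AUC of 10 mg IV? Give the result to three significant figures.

For equal systemic exposure: F × D_ev = D_iv
D_ev = D_iv / F = 10 / 0.362 = 27.6243 mg

D_intramuscular = 27.6 mg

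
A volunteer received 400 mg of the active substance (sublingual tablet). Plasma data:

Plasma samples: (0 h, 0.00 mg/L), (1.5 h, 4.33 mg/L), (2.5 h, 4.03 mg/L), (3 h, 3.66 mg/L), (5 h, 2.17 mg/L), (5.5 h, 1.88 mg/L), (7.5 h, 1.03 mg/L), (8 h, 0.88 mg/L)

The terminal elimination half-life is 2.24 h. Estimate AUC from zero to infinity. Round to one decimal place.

Trapezoidal AUC_0→8:
  [0→1.5]: (0.00+4.33)/2 × 1.5 = 3.2475
  [1.5→2.5]: (4.33+4.03)/2 × 1 = 4.18
  [2.5→3]: (4.03+3.66)/2 × 0.5 = 1.9225
  [3→5]: (3.66+2.17)/2 × 2 = 5.83
  [5→5.5]: (2.17+1.88)/2 × 0.5 = 1.0125
  [5.5→7.5]: (1.88+1.03)/2 × 2 = 2.91
  [7.5→8]: (1.03+0.88)/2 × 0.5 = 0.4775
  Sum = 19.58 mg/L·h
k_e = ln2 / t½ = 0.693147 / 2.24 = 0.3094 h^-1
Extrapolated tail: C_last / k_e = 0.88 / 0.3094 = 2.844
AUC_0→∞ = 19.58 + 2.844 = 22.424 mg/L·h

AUC = 22.4 mg/L·h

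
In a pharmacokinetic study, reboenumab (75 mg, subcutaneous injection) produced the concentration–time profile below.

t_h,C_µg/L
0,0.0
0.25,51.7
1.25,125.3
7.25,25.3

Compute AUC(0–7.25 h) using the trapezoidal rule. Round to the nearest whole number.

AUC = 547 µg/L·h

Trapezoidal AUC_0→7.25:
  [0→0.25]: (0.0+51.7)/2 × 0.25 = 6.4625
  [0.25→1.25]: (51.7+125.3)/2 × 1 = 88.5
  [1.25→7.25]: (125.3+25.3)/2 × 6 = 451.8
  Sum = 546.7625 µg/L·h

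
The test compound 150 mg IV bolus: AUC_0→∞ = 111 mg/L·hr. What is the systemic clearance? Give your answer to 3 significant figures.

CL = Dose_iv / AUC_0→∞
   = 150 / 111 = 1.35135 L/hr

CL = 1.35 L/hr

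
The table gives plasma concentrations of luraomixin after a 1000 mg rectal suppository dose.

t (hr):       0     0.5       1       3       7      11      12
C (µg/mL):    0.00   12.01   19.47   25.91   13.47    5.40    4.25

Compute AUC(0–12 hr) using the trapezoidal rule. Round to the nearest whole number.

Trapezoidal AUC_0→12:
  [0→0.5]: (0.00+12.01)/2 × 0.5 = 3.0025
  [0.5→1]: (12.01+19.47)/2 × 0.5 = 7.87
  [1→3]: (19.47+25.91)/2 × 2 = 45.38
  [3→7]: (25.91+13.47)/2 × 4 = 78.76
  [7→11]: (13.47+5.40)/2 × 4 = 37.74
  [11→12]: (5.40+4.25)/2 × 1 = 4.825
  Sum = 177.5775 µg/mL·hr

AUC = 178 µg/mL·hr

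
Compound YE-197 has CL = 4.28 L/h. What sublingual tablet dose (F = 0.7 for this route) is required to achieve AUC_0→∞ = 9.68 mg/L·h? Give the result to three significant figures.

Dose = 59.2 mg

Dose = CL × AUC_0→∞ / F
     = 4.28 × 9.68 / 0.7 = 59.1863 mg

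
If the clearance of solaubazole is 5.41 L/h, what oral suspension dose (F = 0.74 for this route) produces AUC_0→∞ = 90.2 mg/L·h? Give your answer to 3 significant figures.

Dose = 659 mg

Dose = CL × AUC_0→∞ / F
     = 5.41 × 90.2 / 0.74 = 659.435 mg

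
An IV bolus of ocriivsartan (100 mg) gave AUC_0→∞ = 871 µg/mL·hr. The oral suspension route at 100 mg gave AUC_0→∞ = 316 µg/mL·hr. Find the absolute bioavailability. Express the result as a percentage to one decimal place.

F = (AUC_ev / D_ev) / (AUC_iv / D_iv)
  = (316/100) / (871/100)
  = 3.16 / 8.71 = 0.3628
  = 36.28%

F = 36.3%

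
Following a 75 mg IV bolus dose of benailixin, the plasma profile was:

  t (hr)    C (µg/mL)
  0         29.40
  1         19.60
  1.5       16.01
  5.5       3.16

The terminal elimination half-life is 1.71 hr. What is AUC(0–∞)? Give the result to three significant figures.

AUC = 79.5 µg/mL·hr

Trapezoidal AUC_0→5.5:
  [0→1]: (29.40+19.60)/2 × 1 = 24.5
  [1→1.5]: (19.60+16.01)/2 × 0.5 = 8.9025
  [1.5→5.5]: (16.01+3.16)/2 × 4 = 38.34
  Sum = 71.7425 µg/mL·hr
k_e = ln2 / t½ = 0.693147 / 1.71 = 0.4053 hr^-1
Extrapolated tail: C_last / k_e = 3.16 / 0.4053 = 7.797
AUC_0→∞ = 71.7425 + 7.797 = 79.5395 µg/mL·hr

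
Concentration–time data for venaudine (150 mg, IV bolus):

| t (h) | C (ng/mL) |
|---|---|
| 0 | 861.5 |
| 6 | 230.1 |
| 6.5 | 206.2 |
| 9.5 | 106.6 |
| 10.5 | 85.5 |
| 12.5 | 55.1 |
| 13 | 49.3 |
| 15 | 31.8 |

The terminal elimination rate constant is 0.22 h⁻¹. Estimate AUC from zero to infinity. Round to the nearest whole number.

AUC = 4341 ng/mL·h

Trapezoidal AUC_0→15:
  [0→6]: (861.5+230.1)/2 × 6 = 3274.8
  [6→6.5]: (230.1+206.2)/2 × 0.5 = 109.075
  [6.5→9.5]: (206.2+106.6)/2 × 3 = 469.2
  [9.5→10.5]: (106.6+85.5)/2 × 1 = 96.05
  [10.5→12.5]: (85.5+55.1)/2 × 2 = 140.6
  [12.5→13]: (55.1+49.3)/2 × 0.5 = 26.1
  [13→15]: (49.3+31.8)/2 × 2 = 81.1
  Sum = 4196.925 ng/mL·h
Extrapolated tail: C_last / k_e = 31.8 / 0.22 = 144.545
AUC_0→∞ = 4196.925 + 144.545 = 4341.47 ng/mL·h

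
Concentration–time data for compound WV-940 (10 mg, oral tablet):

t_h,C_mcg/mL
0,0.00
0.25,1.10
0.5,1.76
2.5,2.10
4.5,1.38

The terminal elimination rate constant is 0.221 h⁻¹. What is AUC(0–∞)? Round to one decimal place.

Trapezoidal AUC_0→4.5:
  [0→0.25]: (0.00+1.10)/2 × 0.25 = 0.1375
  [0.25→0.5]: (1.10+1.76)/2 × 0.25 = 0.3575
  [0.5→2.5]: (1.76+2.10)/2 × 2 = 3.86
  [2.5→4.5]: (2.10+1.38)/2 × 2 = 3.48
  Sum = 7.835 mcg/mL·h
Extrapolated tail: C_last / k_e = 1.38 / 0.221 = 6.244
AUC_0→∞ = 7.835 + 6.244 = 14.079 mcg/mL·h

AUC = 14.1 mcg/mL·h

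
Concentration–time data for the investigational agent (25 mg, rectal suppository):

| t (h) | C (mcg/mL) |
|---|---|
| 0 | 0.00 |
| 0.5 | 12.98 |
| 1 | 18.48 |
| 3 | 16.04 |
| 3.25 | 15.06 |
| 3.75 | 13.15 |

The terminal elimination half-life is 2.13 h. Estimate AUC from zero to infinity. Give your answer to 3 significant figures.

Trapezoidal AUC_0→3.75:
  [0→0.5]: (0.00+12.98)/2 × 0.5 = 3.245
  [0.5→1]: (12.98+18.48)/2 × 0.5 = 7.865
  [1→3]: (18.48+16.04)/2 × 2 = 34.52
  [3→3.25]: (16.04+15.06)/2 × 0.25 = 3.8875
  [3.25→3.75]: (15.06+13.15)/2 × 0.5 = 7.0525
  Sum = 56.57 mcg/mL·h
k_e = ln2 / t½ = 0.693147 / 2.13 = 0.3254 h^-1
Extrapolated tail: C_last / k_e = 13.15 / 0.3254 = 40.412
AUC_0→∞ = 56.57 + 40.412 = 96.982 mcg/mL·h

AUC = 97.0 mcg/mL·h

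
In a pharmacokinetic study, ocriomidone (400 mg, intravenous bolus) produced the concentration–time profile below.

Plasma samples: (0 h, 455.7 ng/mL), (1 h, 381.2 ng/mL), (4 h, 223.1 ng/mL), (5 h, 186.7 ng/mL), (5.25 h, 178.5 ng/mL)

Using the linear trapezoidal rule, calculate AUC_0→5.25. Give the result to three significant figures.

Trapezoidal AUC_0→5.25:
  [0→1]: (455.7+381.2)/2 × 1 = 418.45
  [1→4]: (381.2+223.1)/2 × 3 = 906.45
  [4→5]: (223.1+186.7)/2 × 1 = 204.9
  [5→5.25]: (186.7+178.5)/2 × 0.25 = 45.65
  Sum = 1575.45 ng/mL·h

AUC = 1580 ng/mL·h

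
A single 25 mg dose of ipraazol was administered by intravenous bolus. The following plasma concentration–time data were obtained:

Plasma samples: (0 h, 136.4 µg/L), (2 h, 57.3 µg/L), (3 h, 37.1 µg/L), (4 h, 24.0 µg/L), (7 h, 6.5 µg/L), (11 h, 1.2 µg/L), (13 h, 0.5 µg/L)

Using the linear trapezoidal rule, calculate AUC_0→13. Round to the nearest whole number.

Trapezoidal AUC_0→13:
  [0→2]: (136.4+57.3)/2 × 2 = 193.7
  [2→3]: (57.3+37.1)/2 × 1 = 47.2
  [3→4]: (37.1+24.0)/2 × 1 = 30.55
  [4→7]: (24.0+6.5)/2 × 3 = 45.75
  [7→11]: (6.5+1.2)/2 × 4 = 15.4
  [11→13]: (1.2+0.5)/2 × 2 = 1.7
  Sum = 334.3 µg/L·h

AUC = 334 µg/L·h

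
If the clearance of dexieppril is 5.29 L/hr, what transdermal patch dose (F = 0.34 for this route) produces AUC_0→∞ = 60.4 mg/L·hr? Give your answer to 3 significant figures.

Dose = CL × AUC_0→∞ / F
     = 5.29 × 60.4 / 0.34 = 939.753 mg

Dose = 940 mg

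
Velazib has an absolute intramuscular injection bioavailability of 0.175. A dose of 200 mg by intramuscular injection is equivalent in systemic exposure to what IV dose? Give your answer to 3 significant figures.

Systemic exposure from an extravascular dose = F × D_ev, so the equivalent IV dose is F × D_ev.
D_iv = F × D_ev = 0.175 × 200 = 35 mg

D_iv = 35.0 mg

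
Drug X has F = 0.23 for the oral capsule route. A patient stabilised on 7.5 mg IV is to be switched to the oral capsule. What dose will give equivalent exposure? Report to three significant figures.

D_oral = 32.6 mg

For equal systemic exposure: F × D_ev = D_iv
D_ev = D_iv / F = 7.5 / 0.23 = 32.6087 mg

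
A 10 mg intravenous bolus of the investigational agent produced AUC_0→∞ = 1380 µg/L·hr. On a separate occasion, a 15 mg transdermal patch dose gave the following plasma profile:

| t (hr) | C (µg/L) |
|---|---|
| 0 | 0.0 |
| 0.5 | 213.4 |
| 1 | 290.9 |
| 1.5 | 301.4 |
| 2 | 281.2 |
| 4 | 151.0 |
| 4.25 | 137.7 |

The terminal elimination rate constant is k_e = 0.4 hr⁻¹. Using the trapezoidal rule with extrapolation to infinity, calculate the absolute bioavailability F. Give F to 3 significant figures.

F = 0.621

Trapezoidal AUC_0→4.25 (transdermal patch):
  [0→0.5]: (0.0+213.4)/2 × 0.5 = 53.35
  [0.5→1]: (213.4+290.9)/2 × 0.5 = 126.075
  [1→1.5]: (290.9+301.4)/2 × 0.5 = 148.075
  [1.5→2]: (301.4+281.2)/2 × 0.5 = 145.65
  [2→4]: (281.2+151.0)/2 × 2 = 432.2
  [4→4.25]: (151.0+137.7)/2 × 0.25 = 36.0875
  Sum = 941.4375 µg/L·hr
Tail: C_last/k_e = 137.7/0.4 = 344.250
AUC_0→∞ (transdermal patch) = 941.4375 + 344.250 = 1285.6875 µg/L·hr
F = (AUC_ev/D_ev)/(AUC_iv/D_iv) = (1285.6875/15)/(1380/10) = 85.7125/138 = 0.6211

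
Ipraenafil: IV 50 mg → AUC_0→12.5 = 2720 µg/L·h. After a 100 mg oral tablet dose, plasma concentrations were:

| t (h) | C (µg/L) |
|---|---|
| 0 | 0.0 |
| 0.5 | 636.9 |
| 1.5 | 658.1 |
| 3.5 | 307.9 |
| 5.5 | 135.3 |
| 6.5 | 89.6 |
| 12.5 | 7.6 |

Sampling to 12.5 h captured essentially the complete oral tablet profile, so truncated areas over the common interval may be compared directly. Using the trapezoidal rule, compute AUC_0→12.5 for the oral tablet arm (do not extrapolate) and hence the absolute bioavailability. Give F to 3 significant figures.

F = 0.482

Trapezoidal AUC_0→12.5 (oral tablet):
  [0→0.5]: (0.0+636.9)/2 × 0.5 = 159.225
  [0.5→1.5]: (636.9+658.1)/2 × 1 = 647.5
  [1.5→3.5]: (658.1+307.9)/2 × 2 = 966.0
  [3.5→5.5]: (307.9+135.3)/2 × 2 = 443.2
  [5.5→6.5]: (135.3+89.6)/2 × 1 = 112.45
  [6.5→12.5]: (89.6+7.6)/2 × 6 = 291.6
  Sum = 2619.975 µg/L·h
F = (AUC_ev/D_ev)/(AUC_iv/D_iv) = (2619.975/100)/(2720/50) = 26.19975/54.4 = 0.4816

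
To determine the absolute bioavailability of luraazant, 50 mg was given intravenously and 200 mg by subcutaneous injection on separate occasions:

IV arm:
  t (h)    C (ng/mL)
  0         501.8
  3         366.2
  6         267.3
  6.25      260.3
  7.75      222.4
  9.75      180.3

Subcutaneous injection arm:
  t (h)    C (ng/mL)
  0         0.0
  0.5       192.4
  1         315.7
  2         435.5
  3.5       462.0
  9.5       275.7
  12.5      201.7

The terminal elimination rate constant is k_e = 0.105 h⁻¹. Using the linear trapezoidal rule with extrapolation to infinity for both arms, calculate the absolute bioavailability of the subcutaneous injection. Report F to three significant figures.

F = 0.316

Trapezoidal AUC_0→9.75 (IV):
  [0→3]: (501.8+366.2)/2 × 3 = 1302.0
  [3→6]: (366.2+267.3)/2 × 3 = 950.25
  [6→6.25]: (267.3+260.3)/2 × 0.25 = 65.95
  [6.25→7.75]: (260.3+222.4)/2 × 1.5 = 362.025
  [7.75→9.75]: (222.4+180.3)/2 × 2 = 402.7
  Sum = 3082.925 ng/mL·h
IV tail: 180.3/0.105 = 1717.143; AUC_iv,0→∞ = 3082.925 + 1717.143 = 4800.068 ng/mL·h
Trapezoidal AUC_0→12.5 (subcutaneous injection):
  [0→0.5]: (0.0+192.4)/2 × 0.5 = 48.1
  [0.5→1]: (192.4+315.7)/2 × 0.5 = 127.025
  [1→2]: (315.7+435.5)/2 × 1 = 375.6
  [2→3.5]: (435.5+462.0)/2 × 1.5 = 673.125
  [3.5→9.5]: (462.0+275.7)/2 × 6 = 2213.1
  [9.5→12.5]: (275.7+201.7)/2 × 3 = 716.1
  Sum = 4153.05 ng/mL·h
subcutaneous injection tail: 201.7/0.105 = 1920.952; AUC_ev,0→∞ = 4153.05 + 1920.952 = 6074.002 ng/mL·h
F = (AUC_ev/D_ev)/(AUC_iv/D_iv) = (6074.002/200)/(4800.068/50) = 30.37001/96.00136 = 0.3163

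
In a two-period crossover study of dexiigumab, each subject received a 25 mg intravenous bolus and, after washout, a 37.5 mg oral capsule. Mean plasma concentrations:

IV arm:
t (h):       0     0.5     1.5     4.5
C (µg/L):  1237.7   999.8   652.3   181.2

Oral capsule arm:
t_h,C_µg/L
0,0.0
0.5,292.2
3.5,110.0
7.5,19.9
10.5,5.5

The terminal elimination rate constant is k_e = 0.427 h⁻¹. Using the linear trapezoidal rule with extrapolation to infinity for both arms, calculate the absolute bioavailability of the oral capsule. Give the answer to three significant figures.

Trapezoidal AUC_0→4.5 (IV):
  [0→0.5]: (1237.7+999.8)/2 × 0.5 = 559.375
  [0.5→1.5]: (999.8+652.3)/2 × 1 = 826.05
  [1.5→4.5]: (652.3+181.2)/2 × 3 = 1250.25
  Sum = 2635.675 µg/L·h
IV tail: 181.2/0.427 = 424.356; AUC_iv,0→∞ = 2635.675 + 424.356 = 3060.031 µg/L·h
Trapezoidal AUC_0→10.5 (oral capsule):
  [0→0.5]: (0.0+292.2)/2 × 0.5 = 73.05
  [0.5→3.5]: (292.2+110.0)/2 × 3 = 603.3
  [3.5→7.5]: (110.0+19.9)/2 × 4 = 259.8
  [7.5→10.5]: (19.9+5.5)/2 × 3 = 38.1
  Sum = 974.25 µg/L·h
oral capsule tail: 5.5/0.427 = 12.881; AUC_ev,0→∞ = 974.25 + 12.881 = 987.131 µg/L·h
F = (AUC_ev/D_ev)/(AUC_iv/D_iv) = (987.131/37.5)/(3060.031/25) = 26.3235/122.40124 = 0.2151

F = 0.215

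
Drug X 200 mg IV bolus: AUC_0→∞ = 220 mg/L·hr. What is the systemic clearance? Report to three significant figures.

CL = 0.909 L/hr

CL = Dose_iv / AUC_0→∞
   = 200 / 220 = 0.909091 L/hr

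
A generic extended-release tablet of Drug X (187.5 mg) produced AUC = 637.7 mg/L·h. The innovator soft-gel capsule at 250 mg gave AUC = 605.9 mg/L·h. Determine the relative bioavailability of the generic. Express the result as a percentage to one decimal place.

F_rel = (AUC_test/D_test) / (AUC_ref/D_ref)
      = (637.7/187.5) / (605.9/250)
      = 3.40107 / 2.4236 = 1.4033 = 140.33%

F_rel = 140.3%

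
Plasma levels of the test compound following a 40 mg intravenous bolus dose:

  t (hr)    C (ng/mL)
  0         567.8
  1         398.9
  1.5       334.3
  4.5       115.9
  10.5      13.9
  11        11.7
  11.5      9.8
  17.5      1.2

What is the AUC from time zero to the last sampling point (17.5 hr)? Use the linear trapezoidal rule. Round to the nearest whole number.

AUC = 1776 ng/mL·hr

Trapezoidal AUC_0→17.5:
  [0→1]: (567.8+398.9)/2 × 1 = 483.35
  [1→1.5]: (398.9+334.3)/2 × 0.5 = 183.3
  [1.5→4.5]: (334.3+115.9)/2 × 3 = 675.3
  [4.5→10.5]: (115.9+13.9)/2 × 6 = 389.4
  [10.5→11]: (13.9+11.7)/2 × 0.5 = 6.4
  [11→11.5]: (11.7+9.8)/2 × 0.5 = 5.375
  [11.5→17.5]: (9.8+1.2)/2 × 6 = 33.0
  Sum = 1776.125 ng/mL·hr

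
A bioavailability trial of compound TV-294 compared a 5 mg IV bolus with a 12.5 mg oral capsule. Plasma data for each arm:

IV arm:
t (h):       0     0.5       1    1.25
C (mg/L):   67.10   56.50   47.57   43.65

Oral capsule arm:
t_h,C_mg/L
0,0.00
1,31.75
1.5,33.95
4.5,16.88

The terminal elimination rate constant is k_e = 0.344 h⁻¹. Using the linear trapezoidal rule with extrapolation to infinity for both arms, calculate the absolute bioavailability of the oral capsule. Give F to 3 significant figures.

F = 0.323

Trapezoidal AUC_0→1.25 (IV):
  [0→0.5]: (67.10+56.50)/2 × 0.5 = 30.9
  [0.5→1]: (56.50+47.57)/2 × 0.5 = 26.0175
  [1→1.25]: (47.57+43.65)/2 × 0.25 = 11.4025
  Sum = 68.32 mg/L·h
IV tail: 43.65/0.344 = 126.890; AUC_iv,0→∞ = 68.32 + 126.890 = 195.21 mg/L·h
Trapezoidal AUC_0→4.5 (oral capsule):
  [0→1]: (0.00+31.75)/2 × 1 = 15.875
  [1→1.5]: (31.75+33.95)/2 × 0.5 = 16.425
  [1.5→4.5]: (33.95+16.88)/2 × 3 = 76.245
  Sum = 108.545 mg/L·h
oral capsule tail: 16.88/0.344 = 49.070; AUC_ev,0→∞ = 108.545 + 49.070 = 157.615 mg/L·h
F = (AUC_ev/D_ev)/(AUC_iv/D_iv) = (157.615/12.5)/(195.21/5) = 12.6092/39.042 = 0.3230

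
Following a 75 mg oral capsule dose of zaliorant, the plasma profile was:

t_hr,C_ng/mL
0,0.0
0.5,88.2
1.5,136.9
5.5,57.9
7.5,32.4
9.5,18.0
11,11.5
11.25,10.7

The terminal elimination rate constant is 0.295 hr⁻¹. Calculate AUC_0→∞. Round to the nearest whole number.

AUC = 726 ng/mL·hr

Trapezoidal AUC_0→11.25:
  [0→0.5]: (0.0+88.2)/2 × 0.5 = 22.05
  [0.5→1.5]: (88.2+136.9)/2 × 1 = 112.55
  [1.5→5.5]: (136.9+57.9)/2 × 4 = 389.6
  [5.5→7.5]: (57.9+32.4)/2 × 2 = 90.3
  [7.5→9.5]: (32.4+18.0)/2 × 2 = 50.4
  [9.5→11]: (18.0+11.5)/2 × 1.5 = 22.125
  [11→11.25]: (11.5+10.7)/2 × 0.25 = 2.775
  Sum = 689.8 ng/mL·hr
Extrapolated tail: C_last / k_e = 10.7 / 0.295 = 36.271
AUC_0→∞ = 689.8 + 36.271 = 726.071 ng/mL·hr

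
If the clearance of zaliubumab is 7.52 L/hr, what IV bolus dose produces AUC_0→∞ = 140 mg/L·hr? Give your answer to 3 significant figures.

Dose_iv = CL × AUC_0→∞
     = 7.52 × 140 = 1052.8 mg

Dose = 1050 mg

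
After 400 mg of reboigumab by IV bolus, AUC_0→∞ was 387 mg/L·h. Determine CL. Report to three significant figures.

CL = Dose_iv / AUC_0→∞
   = 400 / 387 = 1.03359 L/h

CL = 1.03 L/h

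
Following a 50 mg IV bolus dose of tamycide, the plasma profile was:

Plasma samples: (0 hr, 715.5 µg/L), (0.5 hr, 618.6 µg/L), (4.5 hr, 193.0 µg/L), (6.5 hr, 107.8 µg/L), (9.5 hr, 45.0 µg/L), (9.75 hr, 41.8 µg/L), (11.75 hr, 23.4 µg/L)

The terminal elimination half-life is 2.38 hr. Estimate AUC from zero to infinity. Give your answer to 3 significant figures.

Trapezoidal AUC_0→11.75:
  [0→0.5]: (715.5+618.6)/2 × 0.5 = 333.525
  [0.5→4.5]: (618.6+193.0)/2 × 4 = 1623.2
  [4.5→6.5]: (193.0+107.8)/2 × 2 = 300.8
  [6.5→9.5]: (107.8+45.0)/2 × 3 = 229.2
  [9.5→9.75]: (45.0+41.8)/2 × 0.25 = 10.85
  [9.75→11.75]: (41.8+23.4)/2 × 2 = 65.2
  Sum = 2562.775 µg/L·hr
k_e = ln2 / t½ = 0.693147 / 2.38 = 0.2912 hr^-1
Extrapolated tail: C_last / k_e = 23.4 / 0.2912 = 80.357
AUC_0→∞ = 2562.775 + 80.357 = 2643.132 µg/L·hr

AUC = 2640 µg/L·hr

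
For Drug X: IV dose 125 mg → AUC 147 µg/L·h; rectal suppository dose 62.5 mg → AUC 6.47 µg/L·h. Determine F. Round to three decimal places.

F = (AUC_ev / D_ev) / (AUC_iv / D_iv)
  = (6.47/62.5) / (147/125)
  = 0.10352 / 1.176 = 0.0880

F = 0.088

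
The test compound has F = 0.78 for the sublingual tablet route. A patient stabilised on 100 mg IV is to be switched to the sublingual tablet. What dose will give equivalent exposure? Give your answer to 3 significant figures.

D_sublingual = 128 mg

For equal systemic exposure: F × D_ev = D_iv
D_ev = D_iv / F = 100 / 0.78 = 128.205 mg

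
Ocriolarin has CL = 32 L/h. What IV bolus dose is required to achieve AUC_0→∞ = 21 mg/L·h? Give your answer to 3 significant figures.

Dose = 672 mg

Dose_iv = CL × AUC_0→∞
     = 32 × 21 = 672 mg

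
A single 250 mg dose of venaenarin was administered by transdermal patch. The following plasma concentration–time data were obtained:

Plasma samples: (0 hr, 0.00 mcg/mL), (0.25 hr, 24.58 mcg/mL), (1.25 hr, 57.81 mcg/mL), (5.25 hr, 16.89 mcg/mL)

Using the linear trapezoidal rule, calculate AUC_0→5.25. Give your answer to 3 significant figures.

Trapezoidal AUC_0→5.25:
  [0→0.25]: (0.00+24.58)/2 × 0.25 = 3.0725
  [0.25→1.25]: (24.58+57.81)/2 × 1 = 41.195
  [1.25→5.25]: (57.81+16.89)/2 × 4 = 149.4
  Sum = 193.6675 mcg/mL·hr

AUC = 194 mcg/mL·hr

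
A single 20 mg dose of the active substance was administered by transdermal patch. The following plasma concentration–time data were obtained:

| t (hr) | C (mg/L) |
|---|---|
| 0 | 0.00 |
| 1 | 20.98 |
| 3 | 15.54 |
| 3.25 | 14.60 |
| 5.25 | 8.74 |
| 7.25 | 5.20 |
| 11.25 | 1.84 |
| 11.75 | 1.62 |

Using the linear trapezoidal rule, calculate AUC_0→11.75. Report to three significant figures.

Trapezoidal AUC_0→11.75:
  [0→1]: (0.00+20.98)/2 × 1 = 10.49
  [1→3]: (20.98+15.54)/2 × 2 = 36.52
  [3→3.25]: (15.54+14.60)/2 × 0.25 = 3.7675
  [3.25→5.25]: (14.60+8.74)/2 × 2 = 23.34
  [5.25→7.25]: (8.74+5.20)/2 × 2 = 13.94
  [7.25→11.25]: (5.20+1.84)/2 × 4 = 14.08
  [11.25→11.75]: (1.84+1.62)/2 × 0.5 = 0.865
  Sum = 103.0025 mg/L·hr

AUC = 103 mg/L·hr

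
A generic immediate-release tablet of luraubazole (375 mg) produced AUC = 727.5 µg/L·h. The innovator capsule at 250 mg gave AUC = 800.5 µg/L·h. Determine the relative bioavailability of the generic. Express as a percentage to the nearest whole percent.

F_rel = 61%

F_rel = (AUC_test/D_test) / (AUC_ref/D_ref)
      = (727.5/375) / (800.5/250)
      = 1.94 / 3.202 = 0.6059 = 60.59%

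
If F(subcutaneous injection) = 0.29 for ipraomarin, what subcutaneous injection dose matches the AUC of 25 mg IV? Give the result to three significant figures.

For equal systemic exposure: F × D_ev = D_iv
D_ev = D_iv / F = 25 / 0.29 = 86.2069 mg

D_subcutaneous = 86.2 mg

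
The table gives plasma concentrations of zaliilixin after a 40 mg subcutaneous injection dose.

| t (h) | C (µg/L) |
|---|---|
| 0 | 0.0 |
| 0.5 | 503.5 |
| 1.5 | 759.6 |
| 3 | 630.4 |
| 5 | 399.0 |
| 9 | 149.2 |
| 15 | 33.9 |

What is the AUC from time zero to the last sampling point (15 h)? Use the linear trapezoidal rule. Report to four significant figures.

Trapezoidal AUC_0→15:
  [0→0.5]: (0.0+503.5)/2 × 0.5 = 125.875
  [0.5→1.5]: (503.5+759.6)/2 × 1 = 631.55
  [1.5→3]: (759.6+630.4)/2 × 1.5 = 1042.5
  [3→5]: (630.4+399.0)/2 × 2 = 1029.4
  [5→9]: (399.0+149.2)/2 × 4 = 1096.4
  [9→15]: (149.2+33.9)/2 × 6 = 549.3
  Sum = 4475.025 µg/L·h

AUC = 4475 µg/L·h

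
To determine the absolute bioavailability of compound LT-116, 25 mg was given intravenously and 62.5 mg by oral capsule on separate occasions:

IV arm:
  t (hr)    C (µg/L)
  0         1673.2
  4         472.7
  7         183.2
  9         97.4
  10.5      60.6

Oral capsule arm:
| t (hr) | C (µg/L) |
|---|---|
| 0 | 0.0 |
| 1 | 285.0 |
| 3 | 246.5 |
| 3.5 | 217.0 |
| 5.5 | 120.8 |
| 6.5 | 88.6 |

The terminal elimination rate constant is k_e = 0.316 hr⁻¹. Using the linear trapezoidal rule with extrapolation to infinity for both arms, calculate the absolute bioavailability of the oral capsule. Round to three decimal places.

Trapezoidal AUC_0→10.5 (IV):
  [0→4]: (1673.2+472.7)/2 × 4 = 4291.8
  [4→7]: (472.7+183.2)/2 × 3 = 983.85
  [7→9]: (183.2+97.4)/2 × 2 = 280.6
  [9→10.5]: (97.4+60.6)/2 × 1.5 = 118.5
  Sum = 5674.75 µg/L·hr
IV tail: 60.6/0.316 = 191.772; AUC_iv,0→∞ = 5674.75 + 191.772 = 5866.522 µg/L·hr
Trapezoidal AUC_0→6.5 (oral capsule):
  [0→1]: (0.0+285.0)/2 × 1 = 142.5
  [1→3]: (285.0+246.5)/2 × 2 = 531.5
  [3→3.5]: (246.5+217.0)/2 × 0.5 = 115.875
  [3.5→5.5]: (217.0+120.8)/2 × 2 = 337.8
  [5.5→6.5]: (120.8+88.6)/2 × 1 = 104.7
  Sum = 1232.375 µg/L·hr
oral capsule tail: 88.6/0.316 = 280.380; AUC_ev,0→∞ = 1232.375 + 280.380 = 1512.755 µg/L·hr
F = (AUC_ev/D_ev)/(AUC_iv/D_iv) = (1512.755/62.5)/(5866.522/25) = 24.20408/234.66088 = 0.1031

F = 0.103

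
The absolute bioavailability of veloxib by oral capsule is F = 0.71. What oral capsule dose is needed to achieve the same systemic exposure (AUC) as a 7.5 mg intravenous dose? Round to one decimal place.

D_oral = 10.6 mg

For equal systemic exposure: F × D_ev = D_iv
D_ev = D_iv / F = 7.5 / 0.71 = 10.5634 mg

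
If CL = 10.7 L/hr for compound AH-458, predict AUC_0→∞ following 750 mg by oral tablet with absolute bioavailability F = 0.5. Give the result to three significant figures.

AUC_0→∞ = F × Dose / CL
        = 0.5 × 750 / 10.7 = 35.0467 mg/L·hr

AUC = 35.0 mg/L·hr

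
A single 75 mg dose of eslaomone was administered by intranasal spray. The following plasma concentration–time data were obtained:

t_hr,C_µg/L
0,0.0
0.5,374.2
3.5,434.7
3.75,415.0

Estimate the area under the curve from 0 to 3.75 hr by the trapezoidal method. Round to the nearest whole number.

Trapezoidal AUC_0→3.75:
  [0→0.5]: (0.0+374.2)/2 × 0.5 = 93.55
  [0.5→3.5]: (374.2+434.7)/2 × 3 = 1213.35
  [3.5→3.75]: (434.7+415.0)/2 × 0.25 = 106.2125
  Sum = 1413.1125 µg/L·hr

AUC = 1413 µg/L·hr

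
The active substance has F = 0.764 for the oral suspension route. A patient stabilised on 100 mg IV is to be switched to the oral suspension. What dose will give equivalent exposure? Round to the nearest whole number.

For equal systemic exposure: F × D_ev = D_iv
D_ev = D_iv / F = 100 / 0.764 = 130.89 mg

D_oral = 131 mg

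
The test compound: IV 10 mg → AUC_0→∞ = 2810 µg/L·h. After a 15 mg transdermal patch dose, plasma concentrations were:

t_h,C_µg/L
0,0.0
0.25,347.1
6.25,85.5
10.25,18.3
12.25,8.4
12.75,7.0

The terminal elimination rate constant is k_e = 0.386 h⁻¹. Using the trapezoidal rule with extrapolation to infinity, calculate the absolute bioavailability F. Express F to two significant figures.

F = 0.38

Trapezoidal AUC_0→12.75 (transdermal patch):
  [0→0.25]: (0.0+347.1)/2 × 0.25 = 43.3875
  [0.25→6.25]: (347.1+85.5)/2 × 6 = 1297.8
  [6.25→10.25]: (85.5+18.3)/2 × 4 = 207.6
  [10.25→12.25]: (18.3+8.4)/2 × 2 = 26.7
  [12.25→12.75]: (8.4+7.0)/2 × 0.5 = 3.85
  Sum = 1579.3375 µg/L·h
Tail: C_last/k_e = 7.0/0.386 = 18.135
AUC_0→∞ (transdermal patch) = 1579.3375 + 18.135 = 1597.4725 µg/L·h
F = (AUC_ev/D_ev)/(AUC_iv/D_iv) = (1597.4725/15)/(2810/10) = 106.498/281 = 0.3790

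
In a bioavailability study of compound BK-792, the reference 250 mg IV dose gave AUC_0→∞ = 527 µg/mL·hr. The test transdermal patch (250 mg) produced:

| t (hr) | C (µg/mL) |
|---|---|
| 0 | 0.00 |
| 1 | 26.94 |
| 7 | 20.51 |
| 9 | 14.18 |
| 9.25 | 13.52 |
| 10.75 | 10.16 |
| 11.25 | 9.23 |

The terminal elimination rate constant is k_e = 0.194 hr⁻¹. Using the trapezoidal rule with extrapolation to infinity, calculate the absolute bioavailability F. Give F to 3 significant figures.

F = 0.501

Trapezoidal AUC_0→11.25 (transdermal patch):
  [0→1]: (0.00+26.94)/2 × 1 = 13.47
  [1→7]: (26.94+20.51)/2 × 6 = 142.35
  [7→9]: (20.51+14.18)/2 × 2 = 34.69
  [9→9.25]: (14.18+13.52)/2 × 0.25 = 3.4625
  [9.25→10.75]: (13.52+10.16)/2 × 1.5 = 17.76
  [10.75→11.25]: (10.16+9.23)/2 × 0.5 = 4.8475
  Sum = 216.58 µg/mL·hr
Tail: C_last/k_e = 9.23/0.194 = 47.577
AUC_0→∞ (transdermal patch) = 216.58 + 47.577 = 264.157 µg/mL·hr
F = (AUC_ev/D_ev)/(AUC_iv/D_iv) = (264.157/250)/(527/250) = 1.056628/2.108 = 0.5012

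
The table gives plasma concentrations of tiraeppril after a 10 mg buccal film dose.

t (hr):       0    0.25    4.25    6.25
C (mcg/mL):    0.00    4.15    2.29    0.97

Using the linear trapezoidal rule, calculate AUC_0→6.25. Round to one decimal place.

Trapezoidal AUC_0→6.25:
  [0→0.25]: (0.00+4.15)/2 × 0.25 = 0.51875
  [0.25→4.25]: (4.15+2.29)/2 × 4 = 12.88
  [4.25→6.25]: (2.29+0.97)/2 × 2 = 3.26
  Sum = 16.65875 mcg/mL·hr

AUC = 16.7 mcg/mL·hr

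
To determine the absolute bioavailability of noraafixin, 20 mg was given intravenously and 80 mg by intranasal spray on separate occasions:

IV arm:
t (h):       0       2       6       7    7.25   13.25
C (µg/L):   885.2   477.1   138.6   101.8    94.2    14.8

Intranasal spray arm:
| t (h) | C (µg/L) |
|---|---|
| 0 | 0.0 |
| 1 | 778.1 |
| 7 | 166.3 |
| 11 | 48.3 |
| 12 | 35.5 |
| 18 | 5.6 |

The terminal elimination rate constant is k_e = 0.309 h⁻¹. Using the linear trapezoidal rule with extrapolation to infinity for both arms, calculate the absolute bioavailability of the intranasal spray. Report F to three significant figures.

Trapezoidal AUC_0→13.25 (IV):
  [0→2]: (885.2+477.1)/2 × 2 = 1362.3
  [2→6]: (477.1+138.6)/2 × 4 = 1231.4
  [6→7]: (138.6+101.8)/2 × 1 = 120.2
  [7→7.25]: (101.8+94.2)/2 × 0.25 = 24.5
  [7.25→13.25]: (94.2+14.8)/2 × 6 = 327.0
  Sum = 3065.4 µg/L·h
IV tail: 14.8/0.309 = 47.896; AUC_iv,0→∞ = 3065.4 + 47.896 = 3113.296 µg/L·h
Trapezoidal AUC_0→18 (intranasal spray):
  [0→1]: (0.0+778.1)/2 × 1 = 389.05
  [1→7]: (778.1+166.3)/2 × 6 = 2833.2
  [7→11]: (166.3+48.3)/2 × 4 = 429.2
  [11→12]: (48.3+35.5)/2 × 1 = 41.9
  [12→18]: (35.5+5.6)/2 × 6 = 123.3
  Sum = 3816.65 µg/L·h
intranasal spray tail: 5.6/0.309 = 18.123; AUC_ev,0→∞ = 3816.65 + 18.123 = 3834.773 µg/L·h
F = (AUC_ev/D_ev)/(AUC_iv/D_iv) = (3834.773/80)/(3113.296/20) = 47.9347/155.6648 = 0.3079

F = 0.308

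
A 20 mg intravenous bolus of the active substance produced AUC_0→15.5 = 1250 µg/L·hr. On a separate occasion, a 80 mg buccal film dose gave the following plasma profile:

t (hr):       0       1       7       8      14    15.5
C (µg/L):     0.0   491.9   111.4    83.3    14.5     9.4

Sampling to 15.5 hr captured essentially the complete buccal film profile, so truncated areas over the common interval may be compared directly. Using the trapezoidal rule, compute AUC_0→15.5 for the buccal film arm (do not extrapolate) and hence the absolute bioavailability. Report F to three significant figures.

F = 0.493

Trapezoidal AUC_0→15.5 (buccal film):
  [0→1]: (0.0+491.9)/2 × 1 = 245.95
  [1→7]: (491.9+111.4)/2 × 6 = 1809.9
  [7→8]: (111.4+83.3)/2 × 1 = 97.35
  [8→14]: (83.3+14.5)/2 × 6 = 293.4
  [14→15.5]: (14.5+9.4)/2 × 1.5 = 17.925
  Sum = 2464.525 µg/L·hr
F = (AUC_ev/D_ev)/(AUC_iv/D_iv) = (2464.525/80)/(1250/20) = 30.8066/62.5 = 0.4929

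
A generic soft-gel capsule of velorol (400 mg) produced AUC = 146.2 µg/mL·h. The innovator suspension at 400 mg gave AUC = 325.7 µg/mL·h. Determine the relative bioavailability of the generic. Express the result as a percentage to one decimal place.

F_rel = (AUC_test/D_test) / (AUC_ref/D_ref)
      = (146.2/400) / (325.7/400)
      = 0.3655 / 0.81425 = 0.4489 = 44.89%

F_rel = 44.9%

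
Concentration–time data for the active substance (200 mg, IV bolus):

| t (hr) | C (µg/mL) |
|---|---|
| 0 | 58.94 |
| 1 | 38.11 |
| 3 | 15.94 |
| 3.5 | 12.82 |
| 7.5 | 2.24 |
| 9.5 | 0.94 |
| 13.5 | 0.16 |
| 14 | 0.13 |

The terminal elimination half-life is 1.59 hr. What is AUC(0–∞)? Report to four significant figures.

Trapezoidal AUC_0→14:
  [0→1]: (58.94+38.11)/2 × 1 = 48.525
  [1→3]: (38.11+15.94)/2 × 2 = 54.05
  [3→3.5]: (15.94+12.82)/2 × 0.5 = 7.19
  [3.5→7.5]: (12.82+2.24)/2 × 4 = 30.12
  [7.5→9.5]: (2.24+0.94)/2 × 2 = 3.18
  [9.5→13.5]: (0.94+0.16)/2 × 4 = 2.2
  [13.5→14]: (0.16+0.13)/2 × 0.5 = 0.0725
  Sum = 145.3375 µg/mL·hr
k_e = ln2 / t½ = 0.693147 / 1.59 = 0.4359 hr^-1
Extrapolated tail: C_last / k_e = 0.13 / 0.4359 = 0.298
AUC_0→∞ = 145.3375 + 0.298 = 145.6355 µg/mL·hr

AUC = 145.6 µg/mL·hr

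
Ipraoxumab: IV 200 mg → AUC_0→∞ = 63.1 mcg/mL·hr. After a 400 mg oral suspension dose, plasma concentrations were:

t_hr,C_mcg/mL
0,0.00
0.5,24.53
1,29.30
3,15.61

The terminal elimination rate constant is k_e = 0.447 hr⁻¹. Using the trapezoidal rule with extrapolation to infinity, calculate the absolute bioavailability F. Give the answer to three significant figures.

F = 0.788

Trapezoidal AUC_0→3 (oral suspension):
  [0→0.5]: (0.00+24.53)/2 × 0.5 = 6.1325
  [0.5→1]: (24.53+29.30)/2 × 0.5 = 13.4575
  [1→3]: (29.30+15.61)/2 × 2 = 44.91
  Sum = 64.5 mcg/mL·hr
Tail: C_last/k_e = 15.61/0.447 = 34.922
AUC_0→∞ (oral suspension) = 64.5 + 34.922 = 99.422 mcg/mL·hr
F = (AUC_ev/D_ev)/(AUC_iv/D_iv) = (99.422/400)/(63.1/200) = 0.248555/0.3155 = 0.7878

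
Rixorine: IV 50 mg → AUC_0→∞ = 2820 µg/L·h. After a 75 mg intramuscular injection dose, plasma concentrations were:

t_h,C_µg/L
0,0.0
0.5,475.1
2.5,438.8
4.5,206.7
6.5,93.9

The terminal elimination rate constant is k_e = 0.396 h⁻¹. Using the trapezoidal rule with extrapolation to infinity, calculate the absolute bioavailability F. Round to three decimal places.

Trapezoidal AUC_0→6.5 (intramuscular injection):
  [0→0.5]: (0.0+475.1)/2 × 0.5 = 118.775
  [0.5→2.5]: (475.1+438.8)/2 × 2 = 913.9
  [2.5→4.5]: (438.8+206.7)/2 × 2 = 645.5
  [4.5→6.5]: (206.7+93.9)/2 × 2 = 300.6
  Sum = 1978.775 µg/L·h
Tail: C_last/k_e = 93.9/0.396 = 237.121
AUC_0→∞ (intramuscular injection) = 1978.775 + 237.121 = 2215.896 µg/L·h
F = (AUC_ev/D_ev)/(AUC_iv/D_iv) = (2215.896/75)/(2820/50) = 29.54528/56.4 = 0.5239

F = 0.524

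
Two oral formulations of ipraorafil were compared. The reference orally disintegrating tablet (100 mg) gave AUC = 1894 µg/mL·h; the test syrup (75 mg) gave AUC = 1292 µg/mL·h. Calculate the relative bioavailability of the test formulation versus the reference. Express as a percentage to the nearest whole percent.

F_rel = 91%

F_rel = (AUC_test/D_test) / (AUC_ref/D_ref)
      = (1292/75) / (1894/100)
      = 17.2267 / 18.94 = 0.9095 = 90.95%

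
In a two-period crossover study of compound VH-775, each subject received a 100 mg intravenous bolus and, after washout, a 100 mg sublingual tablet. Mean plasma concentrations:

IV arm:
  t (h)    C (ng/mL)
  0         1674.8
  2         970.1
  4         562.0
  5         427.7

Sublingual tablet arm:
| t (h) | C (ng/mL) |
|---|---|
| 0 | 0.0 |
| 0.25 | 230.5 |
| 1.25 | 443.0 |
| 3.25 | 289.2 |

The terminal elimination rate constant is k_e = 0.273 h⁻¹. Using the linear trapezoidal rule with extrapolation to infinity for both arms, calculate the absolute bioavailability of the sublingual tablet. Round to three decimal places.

F = 0.346

Trapezoidal AUC_0→5 (IV):
  [0→2]: (1674.8+970.1)/2 × 2 = 2644.9
  [2→4]: (970.1+562.0)/2 × 2 = 1532.1
  [4→5]: (562.0+427.7)/2 × 1 = 494.85
  Sum = 4671.85 ng/mL·h
IV tail: 427.7/0.273 = 1566.667; AUC_iv,0→∞ = 4671.85 + 1566.667 = 6238.517 ng/mL·h
Trapezoidal AUC_0→3.25 (sublingual tablet):
  [0→0.25]: (0.0+230.5)/2 × 0.25 = 28.8125
  [0.25→1.25]: (230.5+443.0)/2 × 1 = 336.75
  [1.25→3.25]: (443.0+289.2)/2 × 2 = 732.2
  Sum = 1097.7625 ng/mL·h
sublingual tablet tail: 289.2/0.273 = 1059.341; AUC_ev,0→∞ = 1097.7625 + 1059.341 = 2157.1035 ng/mL·h
F = (AUC_ev/D_ev)/(AUC_iv/D_iv) = (2157.1035/100)/(6238.517/100) = 21.571035/62.38517 = 0.3458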